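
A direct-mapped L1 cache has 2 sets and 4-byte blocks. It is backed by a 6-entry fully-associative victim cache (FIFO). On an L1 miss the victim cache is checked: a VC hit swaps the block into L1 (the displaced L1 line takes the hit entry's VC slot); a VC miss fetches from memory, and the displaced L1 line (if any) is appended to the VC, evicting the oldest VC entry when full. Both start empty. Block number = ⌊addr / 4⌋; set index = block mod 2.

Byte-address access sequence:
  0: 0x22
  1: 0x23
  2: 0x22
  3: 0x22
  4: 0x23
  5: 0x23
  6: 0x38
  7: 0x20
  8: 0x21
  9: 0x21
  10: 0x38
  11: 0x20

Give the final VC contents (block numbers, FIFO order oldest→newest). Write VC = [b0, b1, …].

VC = [14]

#0 0x22→b8/s0 MISS; vc=[]
#1 0x23→b8/s0 L1-HIT; vc=[]
#2 0x22→b8/s0 L1-HIT; vc=[]
#3 0x22→b8/s0 L1-HIT; vc=[]
#4 0x23→b8/s0 L1-HIT; vc=[]
#5 0x23→b8/s0 L1-HIT; vc=[]
#6 0x38→b14/s0 MISS; vc=[8]
#7 0x20→b8/s0 VC-HIT; vc=[14]
#8 0x21→b8/s0 L1-HIT; vc=[14]
#9 0x21→b8/s0 L1-HIT; vc=[14]
#10 0x38→b14/s0 VC-HIT; vc=[8]
#11 0x20→b8/s0 VC-HIT; vc=[14]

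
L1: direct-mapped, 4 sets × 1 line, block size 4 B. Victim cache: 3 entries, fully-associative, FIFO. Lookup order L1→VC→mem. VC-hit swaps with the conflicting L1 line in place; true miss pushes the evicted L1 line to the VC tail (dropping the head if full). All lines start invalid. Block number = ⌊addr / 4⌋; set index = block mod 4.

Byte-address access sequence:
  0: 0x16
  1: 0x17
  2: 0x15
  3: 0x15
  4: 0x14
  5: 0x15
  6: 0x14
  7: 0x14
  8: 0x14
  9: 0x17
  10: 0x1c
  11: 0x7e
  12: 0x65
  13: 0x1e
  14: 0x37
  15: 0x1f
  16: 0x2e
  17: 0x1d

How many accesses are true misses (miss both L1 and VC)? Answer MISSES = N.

  [0] addr=0x16 blk=5 s=1: MISS | VC []
  [1] addr=0x17 blk=5 s=1: L1-HIT | VC []
  [2] addr=0x15 blk=5 s=1: L1-HIT | VC []
  [3] addr=0x15 blk=5 s=1: L1-HIT | VC []
  [4] addr=0x14 blk=5 s=1: L1-HIT | VC []
  [5] addr=0x15 blk=5 s=1: L1-HIT | VC []
  [6] addr=0x14 blk=5 s=1: L1-HIT | VC []
  [7] addr=0x14 blk=5 s=1: L1-HIT | VC []
  [8] addr=0x14 blk=5 s=1: L1-HIT | VC []
  [9] addr=0x17 blk=5 s=1: L1-HIT | VC []
  [10] addr=0x1c blk=7 s=3: MISS | VC []
  [11] addr=0x7e blk=31 s=3: MISS | VC [7]
  [12] addr=0x65 blk=25 s=1: MISS | VC [7, 5]
  [13] addr=0x1e blk=7 s=3: VC-HIT | VC [31, 5]
  [14] addr=0x37 blk=13 s=1: MISS | VC [31, 5, 25]
  [15] addr=0x1f blk=7 s=3: L1-HIT | VC [31, 5, 25]
  [16] addr=0x2e blk=11 s=3: MISS | VC [5, 25, 7]
  [17] addr=0x1d blk=7 s=3: VC-HIT | VC [5, 25, 11]

MISSES = 6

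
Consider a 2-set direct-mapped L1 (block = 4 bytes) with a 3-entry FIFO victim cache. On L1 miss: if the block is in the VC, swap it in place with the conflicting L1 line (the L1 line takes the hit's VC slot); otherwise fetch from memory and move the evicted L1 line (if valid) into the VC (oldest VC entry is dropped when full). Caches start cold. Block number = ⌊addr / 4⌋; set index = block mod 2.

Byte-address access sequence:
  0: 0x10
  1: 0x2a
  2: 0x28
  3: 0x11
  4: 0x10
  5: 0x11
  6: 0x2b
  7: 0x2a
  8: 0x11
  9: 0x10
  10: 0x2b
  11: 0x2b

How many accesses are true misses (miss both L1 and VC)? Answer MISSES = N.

MISSES = 2

  [0] addr=0x10 blk=4 s=0: MISS | VC []
  [1] addr=0x2a blk=10 s=0: MISS | VC [4]
  [2] addr=0x28 blk=10 s=0: L1-HIT | VC [4]
  [3] addr=0x11 blk=4 s=0: VC-HIT | VC [10]
  [4] addr=0x10 blk=4 s=0: L1-HIT | VC [10]
  [5] addr=0x11 blk=4 s=0: L1-HIT | VC [10]
  [6] addr=0x2b blk=10 s=0: VC-HIT | VC [4]
  [7] addr=0x2a blk=10 s=0: L1-HIT | VC [4]
  [8] addr=0x11 blk=4 s=0: VC-HIT | VC [10]
  [9] addr=0x10 blk=4 s=0: L1-HIT | VC [10]
  [10] addr=0x2b blk=10 s=0: VC-HIT | VC [4]
  [11] addr=0x2b blk=10 s=0: L1-HIT | VC [4]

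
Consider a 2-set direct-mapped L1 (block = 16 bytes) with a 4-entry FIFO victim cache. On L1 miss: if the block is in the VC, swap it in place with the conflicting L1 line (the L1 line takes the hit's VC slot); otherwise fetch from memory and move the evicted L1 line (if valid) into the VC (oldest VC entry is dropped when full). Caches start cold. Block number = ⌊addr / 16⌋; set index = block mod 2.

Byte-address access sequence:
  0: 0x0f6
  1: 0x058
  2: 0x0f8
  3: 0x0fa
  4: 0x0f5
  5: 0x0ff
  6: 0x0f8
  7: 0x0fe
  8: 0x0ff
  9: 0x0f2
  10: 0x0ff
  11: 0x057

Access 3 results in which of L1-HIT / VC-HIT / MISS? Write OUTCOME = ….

#0 0xf6→b15/s1 MISS; vc=[]
#1 0x58→b5/s1 MISS; vc=[15]
#2 0xf8→b15/s1 VC-HIT; vc=[5]
#3 0xfa→b15/s1 L1-HIT; vc=[5]
#4 0xf5→b15/s1 L1-HIT; vc=[5]
#5 0xff→b15/s1 L1-HIT; vc=[5]
#6 0xf8→b15/s1 L1-HIT; vc=[5]
#7 0xfe→b15/s1 L1-HIT; vc=[5]
#8 0xff→b15/s1 L1-HIT; vc=[5]
#9 0xf2→b15/s1 L1-HIT; vc=[5]
#10 0xff→b15/s1 L1-HIT; vc=[5]
#11 0x57→b5/s1 VC-HIT; vc=[15]

OUTCOME = L1-HIT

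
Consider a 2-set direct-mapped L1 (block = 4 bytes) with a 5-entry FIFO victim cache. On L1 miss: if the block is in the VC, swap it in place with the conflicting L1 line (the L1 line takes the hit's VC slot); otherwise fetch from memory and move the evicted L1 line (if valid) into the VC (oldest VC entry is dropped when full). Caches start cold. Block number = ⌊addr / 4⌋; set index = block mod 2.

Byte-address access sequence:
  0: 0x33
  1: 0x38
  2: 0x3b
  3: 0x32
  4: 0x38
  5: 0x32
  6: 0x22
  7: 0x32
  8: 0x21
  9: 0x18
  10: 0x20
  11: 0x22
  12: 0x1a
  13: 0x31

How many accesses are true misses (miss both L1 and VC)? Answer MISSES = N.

MISSES = 4

  [0] addr=0x33 blk=12 s=0: MISS | VC []
  [1] addr=0x38 blk=14 s=0: MISS | VC [12]
  [2] addr=0x3b blk=14 s=0: L1-HIT | VC [12]
  [3] addr=0x32 blk=12 s=0: VC-HIT | VC [14]
  [4] addr=0x38 blk=14 s=0: VC-HIT | VC [12]
  [5] addr=0x32 blk=12 s=0: VC-HIT | VC [14]
  [6] addr=0x22 blk=8 s=0: MISS | VC [14, 12]
  [7] addr=0x32 blk=12 s=0: VC-HIT | VC [14, 8]
  [8] addr=0x21 blk=8 s=0: VC-HIT | VC [14, 12]
  [9] addr=0x18 blk=6 s=0: MISS | VC [14, 12, 8]
  [10] addr=0x20 blk=8 s=0: VC-HIT | VC [14, 12, 6]
  [11] addr=0x22 blk=8 s=0: L1-HIT | VC [14, 12, 6]
  [12] addr=0x1a blk=6 s=0: VC-HIT | VC [14, 12, 8]
  [13] addr=0x31 blk=12 s=0: VC-HIT | VC [14, 6, 8]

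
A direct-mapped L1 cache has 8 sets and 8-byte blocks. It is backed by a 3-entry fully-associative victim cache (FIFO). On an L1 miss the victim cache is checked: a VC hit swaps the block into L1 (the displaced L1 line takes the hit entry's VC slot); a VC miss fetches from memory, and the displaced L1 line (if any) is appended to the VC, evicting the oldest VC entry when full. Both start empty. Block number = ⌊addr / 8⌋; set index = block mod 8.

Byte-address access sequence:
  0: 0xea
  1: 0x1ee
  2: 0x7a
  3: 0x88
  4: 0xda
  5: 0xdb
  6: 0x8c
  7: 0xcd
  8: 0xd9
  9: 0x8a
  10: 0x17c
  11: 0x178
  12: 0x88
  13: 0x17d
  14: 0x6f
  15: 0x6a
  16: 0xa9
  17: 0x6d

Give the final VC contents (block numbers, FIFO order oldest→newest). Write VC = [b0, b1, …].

VC = [15, 61, 21]

  [0] addr=0xea blk=29 s=5: MISS | VC []
  [1] addr=0x1ee blk=61 s=5: MISS | VC [29]
  [2] addr=0x7a blk=15 s=7: MISS | VC [29]
  [3] addr=0x88 blk=17 s=1: MISS | VC [29]
  [4] addr=0xda blk=27 s=3: MISS | VC [29]
  [5] addr=0xdb blk=27 s=3: L1-HIT | VC [29]
  [6] addr=0x8c blk=17 s=1: L1-HIT | VC [29]
  [7] addr=0xcd blk=25 s=1: MISS | VC [29, 17]
  [8] addr=0xd9 blk=27 s=3: L1-HIT | VC [29, 17]
  [9] addr=0x8a blk=17 s=1: VC-HIT | VC [29, 25]
  [10] addr=0x17c blk=47 s=7: MISS | VC [29, 25, 15]
  [11] addr=0x178 blk=47 s=7: L1-HIT | VC [29, 25, 15]
  [12] addr=0x88 blk=17 s=1: L1-HIT | VC [29, 25, 15]
  [13] addr=0x17d blk=47 s=7: L1-HIT | VC [29, 25, 15]
  [14] addr=0x6f blk=13 s=5: MISS | VC [25, 15, 61]
  [15] addr=0x6a blk=13 s=5: L1-HIT | VC [25, 15, 61]
  [16] addr=0xa9 blk=21 s=5: MISS | VC [15, 61, 13]
  [17] addr=0x6d blk=13 s=5: VC-HIT | VC [15, 61, 21]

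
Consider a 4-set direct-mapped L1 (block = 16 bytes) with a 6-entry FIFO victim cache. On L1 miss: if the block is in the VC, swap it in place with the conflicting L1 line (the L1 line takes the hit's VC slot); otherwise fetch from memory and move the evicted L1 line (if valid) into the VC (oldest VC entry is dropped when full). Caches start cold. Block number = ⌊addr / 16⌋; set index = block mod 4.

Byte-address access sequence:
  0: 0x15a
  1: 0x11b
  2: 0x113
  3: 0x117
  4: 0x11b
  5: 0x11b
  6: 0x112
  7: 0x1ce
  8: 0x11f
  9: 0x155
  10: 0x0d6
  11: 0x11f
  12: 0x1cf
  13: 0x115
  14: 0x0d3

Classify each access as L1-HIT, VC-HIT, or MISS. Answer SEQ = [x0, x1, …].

0: 0x15a (blk 21, set 1) → MISS  vc=[]
1: 0x11b (blk 17, set 1) → MISS  vc=[21]
2: 0x113 (blk 17, set 1) → L1-HIT  vc=[21]
3: 0x117 (blk 17, set 1) → L1-HIT  vc=[21]
4: 0x11b (blk 17, set 1) → L1-HIT  vc=[21]
5: 0x11b (blk 17, set 1) → L1-HIT  vc=[21]
6: 0x112 (blk 17, set 1) → L1-HIT  vc=[21]
7: 0x1ce (blk 28, set 0) → MISS  vc=[21]
8: 0x11f (blk 17, set 1) → L1-HIT  vc=[21]
9: 0x155 (blk 21, set 1) → VC-HIT  vc=[17]
10: 0xd6 (blk 13, set 1) → MISS  vc=[17, 21]
11: 0x11f (blk 17, set 1) → VC-HIT  vc=[13, 21]
12: 0x1cf (blk 28, set 0) → L1-HIT  vc=[13, 21]
13: 0x115 (blk 17, set 1) → L1-HIT  vc=[13, 21]
14: 0xd3 (blk 13, set 1) → VC-HIT  vc=[17, 21]

SEQ = [MISS, MISS, L1-HIT, L1-HIT, L1-HIT, L1-HIT, L1-HIT, MISS, L1-HIT, VC-HIT, MISS, VC-HIT, L1-HIT, L1-HIT, VC-HIT]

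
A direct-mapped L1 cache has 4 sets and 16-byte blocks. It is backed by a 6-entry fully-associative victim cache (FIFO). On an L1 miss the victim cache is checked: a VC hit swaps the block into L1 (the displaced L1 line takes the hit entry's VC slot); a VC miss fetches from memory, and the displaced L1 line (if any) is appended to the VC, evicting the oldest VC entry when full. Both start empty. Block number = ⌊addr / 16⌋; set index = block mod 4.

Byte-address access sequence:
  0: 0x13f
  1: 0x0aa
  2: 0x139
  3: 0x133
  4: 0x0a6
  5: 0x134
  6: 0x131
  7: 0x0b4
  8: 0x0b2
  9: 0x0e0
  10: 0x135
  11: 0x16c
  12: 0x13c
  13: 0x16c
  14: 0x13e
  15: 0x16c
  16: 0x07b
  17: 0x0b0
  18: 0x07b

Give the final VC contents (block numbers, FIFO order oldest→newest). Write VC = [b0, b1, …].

0: 0x13f (blk 19, set 3) → MISS  vc=[]
1: 0xaa (blk 10, set 2) → MISS  vc=[]
2: 0x139 (blk 19, set 3) → L1-HIT  vc=[]
3: 0x133 (blk 19, set 3) → L1-HIT  vc=[]
4: 0xa6 (blk 10, set 2) → L1-HIT  vc=[]
5: 0x134 (blk 19, set 3) → L1-HIT  vc=[]
6: 0x131 (blk 19, set 3) → L1-HIT  vc=[]
7: 0xb4 (blk 11, set 3) → MISS  vc=[19]
8: 0xb2 (blk 11, set 3) → L1-HIT  vc=[19]
9: 0xe0 (blk 14, set 2) → MISS  vc=[19, 10]
10: 0x135 (blk 19, set 3) → VC-HIT  vc=[11, 10]
11: 0x16c (blk 22, set 2) → MISS  vc=[11, 10, 14]
12: 0x13c (blk 19, set 3) → L1-HIT  vc=[11, 10, 14]
13: 0x16c (blk 22, set 2) → L1-HIT  vc=[11, 10, 14]
14: 0x13e (blk 19, set 3) → L1-HIT  vc=[11, 10, 14]
15: 0x16c (blk 22, set 2) → L1-HIT  vc=[11, 10, 14]
16: 0x7b (blk 7, set 3) → MISS  vc=[11, 10, 14, 19]
17: 0xb0 (blk 11, set 3) → VC-HIT  vc=[7, 10, 14, 19]
18: 0x7b (blk 7, set 3) → VC-HIT  vc=[11, 10, 14, 19]

VC = [11, 10, 14, 19]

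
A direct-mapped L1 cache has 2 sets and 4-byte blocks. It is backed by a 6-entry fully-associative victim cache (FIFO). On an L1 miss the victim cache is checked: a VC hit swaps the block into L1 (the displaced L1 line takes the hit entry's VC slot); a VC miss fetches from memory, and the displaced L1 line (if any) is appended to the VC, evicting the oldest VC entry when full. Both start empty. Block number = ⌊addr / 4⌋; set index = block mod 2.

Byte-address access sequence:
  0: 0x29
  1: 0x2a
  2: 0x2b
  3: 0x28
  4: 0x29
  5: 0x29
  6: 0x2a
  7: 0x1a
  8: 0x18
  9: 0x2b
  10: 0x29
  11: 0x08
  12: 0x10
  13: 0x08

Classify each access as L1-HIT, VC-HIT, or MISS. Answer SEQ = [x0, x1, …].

SEQ = [MISS, L1-HIT, L1-HIT, L1-HIT, L1-HIT, L1-HIT, L1-HIT, MISS, L1-HIT, VC-HIT, L1-HIT, MISS, MISS, VC-HIT]

0: 0x29 (blk 10, set 0) → MISS  vc=[]
1: 0x2a (blk 10, set 0) → L1-HIT  vc=[]
2: 0x2b (blk 10, set 0) → L1-HIT  vc=[]
3: 0x28 (blk 10, set 0) → L1-HIT  vc=[]
4: 0x29 (blk 10, set 0) → L1-HIT  vc=[]
5: 0x29 (blk 10, set 0) → L1-HIT  vc=[]
6: 0x2a (blk 10, set 0) → L1-HIT  vc=[]
7: 0x1a (blk 6, set 0) → MISS  vc=[10]
8: 0x18 (blk 6, set 0) → L1-HIT  vc=[10]
9: 0x2b (blk 10, set 0) → VC-HIT  vc=[6]
10: 0x29 (blk 10, set 0) → L1-HIT  vc=[6]
11: 0x8 (blk 2, set 0) → MISS  vc=[6, 10]
12: 0x10 (blk 4, set 0) → MISS  vc=[6, 10, 2]
13: 0x8 (blk 2, set 0) → VC-HIT  vc=[6, 10, 4]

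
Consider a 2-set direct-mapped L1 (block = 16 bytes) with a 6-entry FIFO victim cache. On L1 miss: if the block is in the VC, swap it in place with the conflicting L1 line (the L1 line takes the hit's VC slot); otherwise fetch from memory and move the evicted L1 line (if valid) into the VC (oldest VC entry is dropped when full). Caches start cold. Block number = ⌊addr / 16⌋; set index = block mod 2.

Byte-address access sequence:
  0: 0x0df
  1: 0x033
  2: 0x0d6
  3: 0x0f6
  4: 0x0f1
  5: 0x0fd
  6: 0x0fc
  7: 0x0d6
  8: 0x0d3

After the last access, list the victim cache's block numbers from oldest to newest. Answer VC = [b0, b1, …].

  [0] addr=0xdf blk=13 s=1: MISS | VC []
  [1] addr=0x33 blk=3 s=1: MISS | VC [13]
  [2] addr=0xd6 blk=13 s=1: VC-HIT | VC [3]
  [3] addr=0xf6 blk=15 s=1: MISS | VC [3, 13]
  [4] addr=0xf1 blk=15 s=1: L1-HIT | VC [3, 13]
  [5] addr=0xfd blk=15 s=1: L1-HIT | VC [3, 13]
  [6] addr=0xfc blk=15 s=1: L1-HIT | VC [3, 13]
  [7] addr=0xd6 blk=13 s=1: VC-HIT | VC [3, 15]
  [8] addr=0xd3 blk=13 s=1: L1-HIT | VC [3, 15]

VC = [3, 15]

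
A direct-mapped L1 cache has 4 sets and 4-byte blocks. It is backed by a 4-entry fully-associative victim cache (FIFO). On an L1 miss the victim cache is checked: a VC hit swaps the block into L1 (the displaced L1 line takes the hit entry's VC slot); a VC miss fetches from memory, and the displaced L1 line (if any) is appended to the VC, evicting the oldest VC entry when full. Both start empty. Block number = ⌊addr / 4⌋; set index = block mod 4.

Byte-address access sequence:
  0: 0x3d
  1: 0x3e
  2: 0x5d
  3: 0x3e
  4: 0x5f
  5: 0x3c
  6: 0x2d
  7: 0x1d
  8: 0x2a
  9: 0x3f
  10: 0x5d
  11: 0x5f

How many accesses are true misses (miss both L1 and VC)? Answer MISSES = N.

MISSES = 5

#0 0x3d→b15/s3 MISS; vc=[]
#1 0x3e→b15/s3 L1-HIT; vc=[]
#2 0x5d→b23/s3 MISS; vc=[15]
#3 0x3e→b15/s3 VC-HIT; vc=[23]
#4 0x5f→b23/s3 VC-HIT; vc=[15]
#5 0x3c→b15/s3 VC-HIT; vc=[23]
#6 0x2d→b11/s3 MISS; vc=[23,15]
#7 0x1d→b7/s3 MISS; vc=[23,15,11]
#8 0x2a→b10/s2 MISS; vc=[23,15,11]
#9 0x3f→b15/s3 VC-HIT; vc=[23,7,11]
#10 0x5d→b23/s3 VC-HIT; vc=[15,7,11]
#11 0x5f→b23/s3 L1-HIT; vc=[15,7,11]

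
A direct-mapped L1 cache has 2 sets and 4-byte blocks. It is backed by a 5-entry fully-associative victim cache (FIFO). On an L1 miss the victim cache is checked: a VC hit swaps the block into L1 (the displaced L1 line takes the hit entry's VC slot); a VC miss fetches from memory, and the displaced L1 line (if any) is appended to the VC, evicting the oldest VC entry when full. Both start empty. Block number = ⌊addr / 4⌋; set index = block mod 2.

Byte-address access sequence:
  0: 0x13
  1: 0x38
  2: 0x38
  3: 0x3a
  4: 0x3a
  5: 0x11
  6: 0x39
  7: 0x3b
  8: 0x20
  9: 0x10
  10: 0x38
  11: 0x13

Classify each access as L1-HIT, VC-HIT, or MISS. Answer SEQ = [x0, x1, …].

SEQ = [MISS, MISS, L1-HIT, L1-HIT, L1-HIT, VC-HIT, VC-HIT, L1-HIT, MISS, VC-HIT, VC-HIT, VC-HIT]

  [0] addr=0x13 blk=4 s=0: MISS | VC []
  [1] addr=0x38 blk=14 s=0: MISS | VC [4]
  [2] addr=0x38 blk=14 s=0: L1-HIT | VC [4]
  [3] addr=0x3a blk=14 s=0: L1-HIT | VC [4]
  [4] addr=0x3a blk=14 s=0: L1-HIT | VC [4]
  [5] addr=0x11 blk=4 s=0: VC-HIT | VC [14]
  [6] addr=0x39 blk=14 s=0: VC-HIT | VC [4]
  [7] addr=0x3b blk=14 s=0: L1-HIT | VC [4]
  [8] addr=0x20 blk=8 s=0: MISS | VC [4, 14]
  [9] addr=0x10 blk=4 s=0: VC-HIT | VC [8, 14]
  [10] addr=0x38 blk=14 s=0: VC-HIT | VC [8, 4]
  [11] addr=0x13 blk=4 s=0: VC-HIT | VC [8, 14]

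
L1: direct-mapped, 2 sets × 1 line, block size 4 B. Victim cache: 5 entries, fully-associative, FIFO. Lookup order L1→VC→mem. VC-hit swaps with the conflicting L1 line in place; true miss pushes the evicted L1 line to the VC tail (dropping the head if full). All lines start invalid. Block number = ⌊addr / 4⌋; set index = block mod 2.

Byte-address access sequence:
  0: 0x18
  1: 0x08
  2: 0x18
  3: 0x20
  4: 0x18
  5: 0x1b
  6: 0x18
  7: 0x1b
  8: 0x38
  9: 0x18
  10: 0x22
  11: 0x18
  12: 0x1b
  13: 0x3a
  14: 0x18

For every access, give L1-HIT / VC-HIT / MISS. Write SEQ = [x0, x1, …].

SEQ = [MISS, MISS, VC-HIT, MISS, VC-HIT, L1-HIT, L1-HIT, L1-HIT, MISS, VC-HIT, VC-HIT, VC-HIT, L1-HIT, VC-HIT, VC-HIT]

  [0] addr=0x18 blk=6 s=0: MISS | VC []
  [1] addr=0x8 blk=2 s=0: MISS | VC [6]
  [2] addr=0x18 blk=6 s=0: VC-HIT | VC [2]
  [3] addr=0x20 blk=8 s=0: MISS | VC [2, 6]
  [4] addr=0x18 blk=6 s=0: VC-HIT | VC [2, 8]
  [5] addr=0x1b blk=6 s=0: L1-HIT | VC [2, 8]
  [6] addr=0x18 blk=6 s=0: L1-HIT | VC [2, 8]
  [7] addr=0x1b blk=6 s=0: L1-HIT | VC [2, 8]
  [8] addr=0x38 blk=14 s=0: MISS | VC [2, 8, 6]
  [9] addr=0x18 blk=6 s=0: VC-HIT | VC [2, 8, 14]
  [10] addr=0x22 blk=8 s=0: VC-HIT | VC [2, 6, 14]
  [11] addr=0x18 blk=6 s=0: VC-HIT | VC [2, 8, 14]
  [12] addr=0x1b blk=6 s=0: L1-HIT | VC [2, 8, 14]
  [13] addr=0x3a blk=14 s=0: VC-HIT | VC [2, 8, 6]
  [14] addr=0x18 blk=6 s=0: VC-HIT | VC [2, 8, 14]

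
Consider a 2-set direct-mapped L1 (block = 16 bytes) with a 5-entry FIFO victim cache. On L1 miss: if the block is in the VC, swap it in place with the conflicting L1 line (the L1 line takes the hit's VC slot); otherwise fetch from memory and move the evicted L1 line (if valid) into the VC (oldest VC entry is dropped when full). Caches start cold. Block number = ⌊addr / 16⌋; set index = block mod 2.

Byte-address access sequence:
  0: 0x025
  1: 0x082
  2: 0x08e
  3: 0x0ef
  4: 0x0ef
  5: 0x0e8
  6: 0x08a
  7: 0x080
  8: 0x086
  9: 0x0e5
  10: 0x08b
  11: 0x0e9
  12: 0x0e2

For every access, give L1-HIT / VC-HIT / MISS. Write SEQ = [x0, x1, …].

#0 0x25→b2/s0 MISS; vc=[]
#1 0x82→b8/s0 MISS; vc=[2]
#2 0x8e→b8/s0 L1-HIT; vc=[2]
#3 0xef→b14/s0 MISS; vc=[2,8]
#4 0xef→b14/s0 L1-HIT; vc=[2,8]
#5 0xe8→b14/s0 L1-HIT; vc=[2,8]
#6 0x8a→b8/s0 VC-HIT; vc=[2,14]
#7 0x80→b8/s0 L1-HIT; vc=[2,14]
#8 0x86→b8/s0 L1-HIT; vc=[2,14]
#9 0xe5→b14/s0 VC-HIT; vc=[2,8]
#10 0x8b→b8/s0 VC-HIT; vc=[2,14]
#11 0xe9→b14/s0 VC-HIT; vc=[2,8]
#12 0xe2→b14/s0 L1-HIT; vc=[2,8]

SEQ = [MISS, MISS, L1-HIT, MISS, L1-HIT, L1-HIT, VC-HIT, L1-HIT, L1-HIT, VC-HIT, VC-HIT, VC-HIT, L1-HIT]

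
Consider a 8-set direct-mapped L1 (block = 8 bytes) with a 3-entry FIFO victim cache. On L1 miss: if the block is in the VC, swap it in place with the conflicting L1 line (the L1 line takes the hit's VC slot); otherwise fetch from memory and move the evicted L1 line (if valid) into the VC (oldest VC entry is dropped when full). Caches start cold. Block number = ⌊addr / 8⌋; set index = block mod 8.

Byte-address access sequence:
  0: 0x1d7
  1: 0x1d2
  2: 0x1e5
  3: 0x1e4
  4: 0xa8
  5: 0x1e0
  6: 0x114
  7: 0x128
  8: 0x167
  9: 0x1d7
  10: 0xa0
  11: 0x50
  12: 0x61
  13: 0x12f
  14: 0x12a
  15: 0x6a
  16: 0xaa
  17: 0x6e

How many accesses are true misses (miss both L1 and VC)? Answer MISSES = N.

#0 0x1d7→b58/s2 MISS; vc=[]
#1 0x1d2→b58/s2 L1-HIT; vc=[]
#2 0x1e5→b60/s4 MISS; vc=[]
#3 0x1e4→b60/s4 L1-HIT; vc=[]
#4 0xa8→b21/s5 MISS; vc=[]
#5 0x1e0→b60/s4 L1-HIT; vc=[]
#6 0x114→b34/s2 MISS; vc=[58]
#7 0x128→b37/s5 MISS; vc=[58,21]
#8 0x167→b44/s4 MISS; vc=[58,21,60]
#9 0x1d7→b58/s2 VC-HIT; vc=[34,21,60]
#10 0xa0→b20/s4 MISS; vc=[21,60,44]
#11 0x50→b10/s2 MISS; vc=[60,44,58]
#12 0x61→b12/s4 MISS; vc=[44,58,20]
#13 0x12f→b37/s5 L1-HIT; vc=[44,58,20]
#14 0x12a→b37/s5 L1-HIT; vc=[44,58,20]
#15 0x6a→b13/s5 MISS; vc=[58,20,37]
#16 0xaa→b21/s5 MISS; vc=[20,37,13]
#17 0x6e→b13/s5 VC-HIT; vc=[20,37,21]

MISSES = 11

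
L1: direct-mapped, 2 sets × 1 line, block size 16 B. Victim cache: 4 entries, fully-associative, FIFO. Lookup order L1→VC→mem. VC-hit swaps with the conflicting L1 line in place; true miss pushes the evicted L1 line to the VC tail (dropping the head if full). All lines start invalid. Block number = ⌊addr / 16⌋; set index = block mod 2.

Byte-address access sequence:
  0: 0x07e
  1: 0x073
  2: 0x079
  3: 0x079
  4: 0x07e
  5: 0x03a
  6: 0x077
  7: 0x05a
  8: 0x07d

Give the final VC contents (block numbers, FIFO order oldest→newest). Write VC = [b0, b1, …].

#0 0x7e→b7/s1 MISS; vc=[]
#1 0x73→b7/s1 L1-HIT; vc=[]
#2 0x79→b7/s1 L1-HIT; vc=[]
#3 0x79→b7/s1 L1-HIT; vc=[]
#4 0x7e→b7/s1 L1-HIT; vc=[]
#5 0x3a→b3/s1 MISS; vc=[7]
#6 0x77→b7/s1 VC-HIT; vc=[3]
#7 0x5a→b5/s1 MISS; vc=[3,7]
#8 0x7d→b7/s1 VC-HIT; vc=[3,5]

VC = [3, 5]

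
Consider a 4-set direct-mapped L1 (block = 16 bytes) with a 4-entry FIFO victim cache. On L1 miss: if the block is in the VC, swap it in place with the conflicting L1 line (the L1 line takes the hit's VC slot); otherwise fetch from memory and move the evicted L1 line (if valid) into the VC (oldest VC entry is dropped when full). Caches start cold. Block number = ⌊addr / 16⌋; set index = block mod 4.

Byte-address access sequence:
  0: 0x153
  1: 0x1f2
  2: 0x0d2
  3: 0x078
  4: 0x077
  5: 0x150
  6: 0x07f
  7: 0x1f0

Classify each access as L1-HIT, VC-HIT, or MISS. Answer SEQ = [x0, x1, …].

SEQ = [MISS, MISS, MISS, MISS, L1-HIT, VC-HIT, L1-HIT, VC-HIT]

#0 0x153→b21/s1 MISS; vc=[]
#1 0x1f2→b31/s3 MISS; vc=[]
#2 0xd2→b13/s1 MISS; vc=[21]
#3 0x78→b7/s3 MISS; vc=[21,31]
#4 0x77→b7/s3 L1-HIT; vc=[21,31]
#5 0x150→b21/s1 VC-HIT; vc=[13,31]
#6 0x7f→b7/s3 L1-HIT; vc=[13,31]
#7 0x1f0→b31/s3 VC-HIT; vc=[13,7]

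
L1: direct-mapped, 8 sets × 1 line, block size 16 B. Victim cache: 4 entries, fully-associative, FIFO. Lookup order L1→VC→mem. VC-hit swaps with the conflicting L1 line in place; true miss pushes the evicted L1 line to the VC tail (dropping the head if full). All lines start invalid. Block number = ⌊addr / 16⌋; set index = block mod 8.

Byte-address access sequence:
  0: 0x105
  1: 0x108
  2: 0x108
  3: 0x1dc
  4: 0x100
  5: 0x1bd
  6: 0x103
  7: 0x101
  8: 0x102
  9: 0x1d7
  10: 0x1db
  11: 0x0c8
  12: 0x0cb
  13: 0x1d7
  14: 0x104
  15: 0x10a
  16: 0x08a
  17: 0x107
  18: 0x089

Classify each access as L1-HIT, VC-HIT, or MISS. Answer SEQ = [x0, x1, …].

0: 0x105 (blk 16, set 0) → MISS  vc=[]
1: 0x108 (blk 16, set 0) → L1-HIT  vc=[]
2: 0x108 (blk 16, set 0) → L1-HIT  vc=[]
3: 0x1dc (blk 29, set 5) → MISS  vc=[]
4: 0x100 (blk 16, set 0) → L1-HIT  vc=[]
5: 0x1bd (blk 27, set 3) → MISS  vc=[]
6: 0x103 (blk 16, set 0) → L1-HIT  vc=[]
7: 0x101 (blk 16, set 0) → L1-HIT  vc=[]
8: 0x102 (blk 16, set 0) → L1-HIT  vc=[]
9: 0x1d7 (blk 29, set 5) → L1-HIT  vc=[]
10: 0x1db (blk 29, set 5) → L1-HIT  vc=[]
11: 0xc8 (blk 12, set 4) → MISS  vc=[]
12: 0xcb (blk 12, set 4) → L1-HIT  vc=[]
13: 0x1d7 (blk 29, set 5) → L1-HIT  vc=[]
14: 0x104 (blk 16, set 0) → L1-HIT  vc=[]
15: 0x10a (blk 16, set 0) → L1-HIT  vc=[]
16: 0x8a (blk 8, set 0) → MISS  vc=[16]
17: 0x107 (blk 16, set 0) → VC-HIT  vc=[8]
18: 0x89 (blk 8, set 0) → VC-HIT  vc=[16]

SEQ = [MISS, L1-HIT, L1-HIT, MISS, L1-HIT, MISS, L1-HIT, L1-HIT, L1-HIT, L1-HIT, L1-HIT, MISS, L1-HIT, L1-HIT, L1-HIT, L1-HIT, MISS, VC-HIT, VC-HIT]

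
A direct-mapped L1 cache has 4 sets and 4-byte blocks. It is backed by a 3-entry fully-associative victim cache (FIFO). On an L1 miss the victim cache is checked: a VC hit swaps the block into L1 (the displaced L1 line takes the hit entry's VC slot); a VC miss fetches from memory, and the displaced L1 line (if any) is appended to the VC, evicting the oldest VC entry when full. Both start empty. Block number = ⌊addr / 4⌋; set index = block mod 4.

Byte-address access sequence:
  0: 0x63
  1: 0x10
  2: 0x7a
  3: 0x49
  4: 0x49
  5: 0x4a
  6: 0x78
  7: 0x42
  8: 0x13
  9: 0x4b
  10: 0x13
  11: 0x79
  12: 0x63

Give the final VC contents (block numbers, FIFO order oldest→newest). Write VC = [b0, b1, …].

0: 0x63 (blk 24, set 0) → MISS  vc=[]
1: 0x10 (blk 4, set 0) → MISS  vc=[24]
2: 0x7a (blk 30, set 2) → MISS  vc=[24]
3: 0x49 (blk 18, set 2) → MISS  vc=[24, 30]
4: 0x49 (blk 18, set 2) → L1-HIT  vc=[24, 30]
5: 0x4a (blk 18, set 2) → L1-HIT  vc=[24, 30]
6: 0x78 (blk 30, set 2) → VC-HIT  vc=[24, 18]
7: 0x42 (blk 16, set 0) → MISS  vc=[24, 18, 4]
8: 0x13 (blk 4, set 0) → VC-HIT  vc=[24, 18, 16]
9: 0x4b (blk 18, set 2) → VC-HIT  vc=[24, 30, 16]
10: 0x13 (blk 4, set 0) → L1-HIT  vc=[24, 30, 16]
11: 0x79 (blk 30, set 2) → VC-HIT  vc=[24, 18, 16]
12: 0x63 (blk 24, set 0) → VC-HIT  vc=[4, 18, 16]

VC = [4, 18, 16]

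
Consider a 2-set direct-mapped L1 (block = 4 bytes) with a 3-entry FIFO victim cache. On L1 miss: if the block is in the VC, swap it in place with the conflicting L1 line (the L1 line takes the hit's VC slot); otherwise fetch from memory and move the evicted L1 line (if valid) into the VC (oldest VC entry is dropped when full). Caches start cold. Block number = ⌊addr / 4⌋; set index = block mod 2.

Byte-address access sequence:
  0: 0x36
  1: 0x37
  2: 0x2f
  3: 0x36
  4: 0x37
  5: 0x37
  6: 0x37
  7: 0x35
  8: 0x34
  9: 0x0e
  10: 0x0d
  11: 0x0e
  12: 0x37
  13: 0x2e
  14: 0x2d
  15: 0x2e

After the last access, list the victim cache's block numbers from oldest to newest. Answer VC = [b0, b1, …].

VC = [13, 3]

#0 0x36→b13/s1 MISS; vc=[]
#1 0x37→b13/s1 L1-HIT; vc=[]
#2 0x2f→b11/s1 MISS; vc=[13]
#3 0x36→b13/s1 VC-HIT; vc=[11]
#4 0x37→b13/s1 L1-HIT; vc=[11]
#5 0x37→b13/s1 L1-HIT; vc=[11]
#6 0x37→b13/s1 L1-HIT; vc=[11]
#7 0x35→b13/s1 L1-HIT; vc=[11]
#8 0x34→b13/s1 L1-HIT; vc=[11]
#9 0xe→b3/s1 MISS; vc=[11,13]
#10 0xd→b3/s1 L1-HIT; vc=[11,13]
#11 0xe→b3/s1 L1-HIT; vc=[11,13]
#12 0x37→b13/s1 VC-HIT; vc=[11,3]
#13 0x2e→b11/s1 VC-HIT; vc=[13,3]
#14 0x2d→b11/s1 L1-HIT; vc=[13,3]
#15 0x2e→b11/s1 L1-HIT; vc=[13,3]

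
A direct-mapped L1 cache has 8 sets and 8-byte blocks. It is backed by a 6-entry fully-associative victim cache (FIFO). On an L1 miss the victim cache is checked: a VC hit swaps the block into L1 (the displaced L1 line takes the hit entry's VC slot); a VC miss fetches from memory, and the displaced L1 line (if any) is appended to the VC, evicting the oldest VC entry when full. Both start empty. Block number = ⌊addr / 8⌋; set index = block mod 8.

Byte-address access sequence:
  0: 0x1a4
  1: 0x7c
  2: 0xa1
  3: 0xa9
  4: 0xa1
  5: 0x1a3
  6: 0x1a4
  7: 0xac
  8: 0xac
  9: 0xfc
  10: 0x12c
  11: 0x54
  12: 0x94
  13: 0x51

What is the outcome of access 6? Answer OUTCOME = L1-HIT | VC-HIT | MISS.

OUTCOME = L1-HIT

0: 0x1a4 (blk 52, set 4) → MISS  vc=[]
1: 0x7c (blk 15, set 7) → MISS  vc=[]
2: 0xa1 (blk 20, set 4) → MISS  vc=[52]
3: 0xa9 (blk 21, set 5) → MISS  vc=[52]
4: 0xa1 (blk 20, set 4) → L1-HIT  vc=[52]
5: 0x1a3 (blk 52, set 4) → VC-HIT  vc=[20]
6: 0x1a4 (blk 52, set 4) → L1-HIT  vc=[20]
7: 0xac (blk 21, set 5) → L1-HIT  vc=[20]
8: 0xac (blk 21, set 5) → L1-HIT  vc=[20]
9: 0xfc (blk 31, set 7) → MISS  vc=[20, 15]
10: 0x12c (blk 37, set 5) → MISS  vc=[20, 15, 21]
11: 0x54 (blk 10, set 2) → MISS  vc=[20, 15, 21]
12: 0x94 (blk 18, set 2) → MISS  vc=[20, 15, 21, 10]
13: 0x51 (blk 10, set 2) → VC-HIT  vc=[20, 15, 21, 18]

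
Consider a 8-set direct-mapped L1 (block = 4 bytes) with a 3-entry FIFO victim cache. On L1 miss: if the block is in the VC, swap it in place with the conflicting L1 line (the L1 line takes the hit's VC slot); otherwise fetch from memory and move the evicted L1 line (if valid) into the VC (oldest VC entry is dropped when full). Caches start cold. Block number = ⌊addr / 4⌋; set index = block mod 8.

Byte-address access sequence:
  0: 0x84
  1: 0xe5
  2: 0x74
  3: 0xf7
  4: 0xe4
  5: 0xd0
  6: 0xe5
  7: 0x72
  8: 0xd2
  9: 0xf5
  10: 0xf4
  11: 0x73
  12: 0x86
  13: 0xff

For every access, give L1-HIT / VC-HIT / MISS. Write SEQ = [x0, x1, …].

SEQ = [MISS, MISS, MISS, MISS, L1-HIT, MISS, L1-HIT, MISS, VC-HIT, L1-HIT, L1-HIT, VC-HIT, VC-HIT, MISS]

0: 0x84 (blk 33, set 1) → MISS  vc=[]
1: 0xe5 (blk 57, set 1) → MISS  vc=[33]
2: 0x74 (blk 29, set 5) → MISS  vc=[33]
3: 0xf7 (blk 61, set 5) → MISS  vc=[33, 29]
4: 0xe4 (blk 57, set 1) → L1-HIT  vc=[33, 29]
5: 0xd0 (blk 52, set 4) → MISS  vc=[33, 29]
6: 0xe5 (blk 57, set 1) → L1-HIT  vc=[33, 29]
7: 0x72 (blk 28, set 4) → MISS  vc=[33, 29, 52]
8: 0xd2 (blk 52, set 4) → VC-HIT  vc=[33, 29, 28]
9: 0xf5 (blk 61, set 5) → L1-HIT  vc=[33, 29, 28]
10: 0xf4 (blk 61, set 5) → L1-HIT  vc=[33, 29, 28]
11: 0x73 (blk 28, set 4) → VC-HIT  vc=[33, 29, 52]
12: 0x86 (blk 33, set 1) → VC-HIT  vc=[57, 29, 52]
13: 0xff (blk 63, set 7) → MISS  vc=[57, 29, 52]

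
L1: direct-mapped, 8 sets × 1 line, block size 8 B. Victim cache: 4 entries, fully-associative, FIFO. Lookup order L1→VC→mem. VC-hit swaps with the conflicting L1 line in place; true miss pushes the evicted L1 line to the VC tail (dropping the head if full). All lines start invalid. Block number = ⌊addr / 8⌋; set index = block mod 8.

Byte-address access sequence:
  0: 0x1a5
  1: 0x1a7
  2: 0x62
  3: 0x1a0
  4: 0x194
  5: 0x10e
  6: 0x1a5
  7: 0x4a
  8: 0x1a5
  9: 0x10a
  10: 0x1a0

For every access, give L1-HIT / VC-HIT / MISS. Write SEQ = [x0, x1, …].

SEQ = [MISS, L1-HIT, MISS, VC-HIT, MISS, MISS, L1-HIT, MISS, L1-HIT, VC-HIT, L1-HIT]

0: 0x1a5 (blk 52, set 4) → MISS  vc=[]
1: 0x1a7 (blk 52, set 4) → L1-HIT  vc=[]
2: 0x62 (blk 12, set 4) → MISS  vc=[52]
3: 0x1a0 (blk 52, set 4) → VC-HIT  vc=[12]
4: 0x194 (blk 50, set 2) → MISS  vc=[12]
5: 0x10e (blk 33, set 1) → MISS  vc=[12]
6: 0x1a5 (blk 52, set 4) → L1-HIT  vc=[12]
7: 0x4a (blk 9, set 1) → MISS  vc=[12, 33]
8: 0x1a5 (blk 52, set 4) → L1-HIT  vc=[12, 33]
9: 0x10a (blk 33, set 1) → VC-HIT  vc=[12, 9]
10: 0x1a0 (blk 52, set 4) → L1-HIT  vc=[12, 9]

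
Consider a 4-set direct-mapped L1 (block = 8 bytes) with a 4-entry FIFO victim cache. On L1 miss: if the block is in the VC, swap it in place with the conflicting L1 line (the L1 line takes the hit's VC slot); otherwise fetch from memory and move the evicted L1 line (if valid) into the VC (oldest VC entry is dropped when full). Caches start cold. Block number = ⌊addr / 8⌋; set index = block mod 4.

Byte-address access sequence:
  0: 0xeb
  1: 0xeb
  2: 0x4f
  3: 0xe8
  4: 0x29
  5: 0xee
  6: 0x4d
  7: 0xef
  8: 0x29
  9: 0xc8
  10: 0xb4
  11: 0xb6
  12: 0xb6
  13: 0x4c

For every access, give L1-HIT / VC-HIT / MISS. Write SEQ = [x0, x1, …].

SEQ = [MISS, L1-HIT, MISS, VC-HIT, MISS, VC-HIT, VC-HIT, VC-HIT, VC-HIT, MISS, MISS, L1-HIT, L1-HIT, VC-HIT]

  [0] addr=0xeb blk=29 s=1: MISS | VC []
  [1] addr=0xeb blk=29 s=1: L1-HIT | VC []
  [2] addr=0x4f blk=9 s=1: MISS | VC [29]
  [3] addr=0xe8 blk=29 s=1: VC-HIT | VC [9]
  [4] addr=0x29 blk=5 s=1: MISS | VC [9, 29]
  [5] addr=0xee blk=29 s=1: VC-HIT | VC [9, 5]
  [6] addr=0x4d blk=9 s=1: VC-HIT | VC [29, 5]
  [7] addr=0xef blk=29 s=1: VC-HIT | VC [9, 5]
  [8] addr=0x29 blk=5 s=1: VC-HIT | VC [9, 29]
  [9] addr=0xc8 blk=25 s=1: MISS | VC [9, 29, 5]
  [10] addr=0xb4 blk=22 s=2: MISS | VC [9, 29, 5]
  [11] addr=0xb6 blk=22 s=2: L1-HIT | VC [9, 29, 5]
  [12] addr=0xb6 blk=22 s=2: L1-HIT | VC [9, 29, 5]
  [13] addr=0x4c blk=9 s=1: VC-HIT | VC [25, 29, 5]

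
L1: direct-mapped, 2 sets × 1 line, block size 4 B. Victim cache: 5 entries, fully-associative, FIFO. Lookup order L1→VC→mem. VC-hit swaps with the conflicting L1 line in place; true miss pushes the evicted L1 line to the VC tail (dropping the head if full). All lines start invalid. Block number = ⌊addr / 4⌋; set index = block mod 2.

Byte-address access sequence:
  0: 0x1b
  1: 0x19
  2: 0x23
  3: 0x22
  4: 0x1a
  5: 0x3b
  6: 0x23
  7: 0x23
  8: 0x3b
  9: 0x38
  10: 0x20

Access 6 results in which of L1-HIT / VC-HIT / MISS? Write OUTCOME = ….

OUTCOME = VC-HIT

#0 0x1b→b6/s0 MISS; vc=[]
#1 0x19→b6/s0 L1-HIT; vc=[]
#2 0x23→b8/s0 MISS; vc=[6]
#3 0x22→b8/s0 L1-HIT; vc=[6]
#4 0x1a→b6/s0 VC-HIT; vc=[8]
#5 0x3b→b14/s0 MISS; vc=[8,6]
#6 0x23→b8/s0 VC-HIT; vc=[14,6]
#7 0x23→b8/s0 L1-HIT; vc=[14,6]
#8 0x3b→b14/s0 VC-HIT; vc=[8,6]
#9 0x38→b14/s0 L1-HIT; vc=[8,6]
#10 0x20→b8/s0 VC-HIT; vc=[14,6]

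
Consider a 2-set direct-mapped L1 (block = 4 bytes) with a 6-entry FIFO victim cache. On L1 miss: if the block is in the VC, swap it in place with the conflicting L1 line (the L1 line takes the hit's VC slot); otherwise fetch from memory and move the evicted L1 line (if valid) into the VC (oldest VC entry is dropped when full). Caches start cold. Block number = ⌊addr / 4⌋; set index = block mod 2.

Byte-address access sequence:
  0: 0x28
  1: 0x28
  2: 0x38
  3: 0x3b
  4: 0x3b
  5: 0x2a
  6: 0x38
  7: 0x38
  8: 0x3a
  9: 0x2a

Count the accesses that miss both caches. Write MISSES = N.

#0 0x28→b10/s0 MISS; vc=[]
#1 0x28→b10/s0 L1-HIT; vc=[]
#2 0x38→b14/s0 MISS; vc=[10]
#3 0x3b→b14/s0 L1-HIT; vc=[10]
#4 0x3b→b14/s0 L1-HIT; vc=[10]
#5 0x2a→b10/s0 VC-HIT; vc=[14]
#6 0x38→b14/s0 VC-HIT; vc=[10]
#7 0x38→b14/s0 L1-HIT; vc=[10]
#8 0x3a→b14/s0 L1-HIT; vc=[10]
#9 0x2a→b10/s0 VC-HIT; vc=[14]

MISSES = 2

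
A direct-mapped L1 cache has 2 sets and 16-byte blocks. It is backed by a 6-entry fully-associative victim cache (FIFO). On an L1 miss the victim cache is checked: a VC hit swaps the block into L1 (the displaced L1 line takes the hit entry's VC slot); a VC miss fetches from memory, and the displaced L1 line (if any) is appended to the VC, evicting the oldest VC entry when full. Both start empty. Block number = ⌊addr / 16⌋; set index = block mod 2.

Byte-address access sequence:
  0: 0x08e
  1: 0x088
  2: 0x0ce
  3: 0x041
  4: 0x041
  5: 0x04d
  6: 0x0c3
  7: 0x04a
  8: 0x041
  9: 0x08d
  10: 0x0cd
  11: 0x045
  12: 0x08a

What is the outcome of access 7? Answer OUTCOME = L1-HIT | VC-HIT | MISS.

OUTCOME = VC-HIT

0: 0x8e (blk 8, set 0) → MISS  vc=[]
1: 0x88 (blk 8, set 0) → L1-HIT  vc=[]
2: 0xce (blk 12, set 0) → MISS  vc=[8]
3: 0x41 (blk 4, set 0) → MISS  vc=[8, 12]
4: 0x41 (blk 4, set 0) → L1-HIT  vc=[8, 12]
5: 0x4d (blk 4, set 0) → L1-HIT  vc=[8, 12]
6: 0xc3 (blk 12, set 0) → VC-HIT  vc=[8, 4]
7: 0x4a (blk 4, set 0) → VC-HIT  vc=[8, 12]
8: 0x41 (blk 4, set 0) → L1-HIT  vc=[8, 12]
9: 0x8d (blk 8, set 0) → VC-HIT  vc=[4, 12]
10: 0xcd (blk 12, set 0) → VC-HIT  vc=[4, 8]
11: 0x45 (blk 4, set 0) → VC-HIT  vc=[12, 8]
12: 0x8a (blk 8, set 0) → VC-HIT  vc=[12, 4]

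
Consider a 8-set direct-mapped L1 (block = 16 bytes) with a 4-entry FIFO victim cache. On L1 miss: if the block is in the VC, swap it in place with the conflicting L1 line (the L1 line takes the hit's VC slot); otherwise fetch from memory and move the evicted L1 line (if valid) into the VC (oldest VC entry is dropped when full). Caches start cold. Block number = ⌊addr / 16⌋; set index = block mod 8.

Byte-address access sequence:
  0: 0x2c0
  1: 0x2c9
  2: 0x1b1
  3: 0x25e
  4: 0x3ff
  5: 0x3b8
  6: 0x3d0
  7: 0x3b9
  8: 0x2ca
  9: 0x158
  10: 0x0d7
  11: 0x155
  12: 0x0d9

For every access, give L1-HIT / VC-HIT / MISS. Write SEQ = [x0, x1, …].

SEQ = [MISS, L1-HIT, MISS, MISS, MISS, MISS, MISS, L1-HIT, L1-HIT, MISS, MISS, VC-HIT, VC-HIT]

  [0] addr=0x2c0 blk=44 s=4: MISS | VC []
  [1] addr=0x2c9 blk=44 s=4: L1-HIT | VC []
  [2] addr=0x1b1 blk=27 s=3: MISS | VC []
  [3] addr=0x25e blk=37 s=5: MISS | VC []
  [4] addr=0x3ff blk=63 s=7: MISS | VC []
  [5] addr=0x3b8 blk=59 s=3: MISS | VC [27]
  [6] addr=0x3d0 blk=61 s=5: MISS | VC [27, 37]
  [7] addr=0x3b9 blk=59 s=3: L1-HIT | VC [27, 37]
  [8] addr=0x2ca blk=44 s=4: L1-HIT | VC [27, 37]
  [9] addr=0x158 blk=21 s=5: MISS | VC [27, 37, 61]
  [10] addr=0xd7 blk=13 s=5: MISS | VC [27, 37, 61, 21]
  [11] addr=0x155 blk=21 s=5: VC-HIT | VC [27, 37, 61, 13]
  [12] addr=0xd9 blk=13 s=5: VC-HIT | VC [27, 37, 61, 21]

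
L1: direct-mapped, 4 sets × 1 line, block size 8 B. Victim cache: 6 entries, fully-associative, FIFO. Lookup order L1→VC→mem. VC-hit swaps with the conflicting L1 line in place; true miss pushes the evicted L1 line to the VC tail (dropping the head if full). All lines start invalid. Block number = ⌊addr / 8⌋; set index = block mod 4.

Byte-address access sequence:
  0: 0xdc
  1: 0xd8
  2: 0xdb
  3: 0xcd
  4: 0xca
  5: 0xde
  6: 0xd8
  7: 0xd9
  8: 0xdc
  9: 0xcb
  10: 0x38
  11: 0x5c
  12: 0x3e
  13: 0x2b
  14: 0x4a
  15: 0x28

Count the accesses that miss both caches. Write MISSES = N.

#0 0xdc→b27/s3 MISS; vc=[]
#1 0xd8→b27/s3 L1-HIT; vc=[]
#2 0xdb→b27/s3 L1-HIT; vc=[]
#3 0xcd→b25/s1 MISS; vc=[]
#4 0xca→b25/s1 L1-HIT; vc=[]
#5 0xde→b27/s3 L1-HIT; vc=[]
#6 0xd8→b27/s3 L1-HIT; vc=[]
#7 0xd9→b27/s3 L1-HIT; vc=[]
#8 0xdc→b27/s3 L1-HIT; vc=[]
#9 0xcb→b25/s1 L1-HIT; vc=[]
#10 0x38→b7/s3 MISS; vc=[27]
#11 0x5c→b11/s3 MISS; vc=[27,7]
#12 0x3e→b7/s3 VC-HIT; vc=[27,11]
#13 0x2b→b5/s1 MISS; vc=[27,11,25]
#14 0x4a→b9/s1 MISS; vc=[27,11,25,5]
#15 0x28→b5/s1 VC-HIT; vc=[27,11,25,9]

MISSES = 6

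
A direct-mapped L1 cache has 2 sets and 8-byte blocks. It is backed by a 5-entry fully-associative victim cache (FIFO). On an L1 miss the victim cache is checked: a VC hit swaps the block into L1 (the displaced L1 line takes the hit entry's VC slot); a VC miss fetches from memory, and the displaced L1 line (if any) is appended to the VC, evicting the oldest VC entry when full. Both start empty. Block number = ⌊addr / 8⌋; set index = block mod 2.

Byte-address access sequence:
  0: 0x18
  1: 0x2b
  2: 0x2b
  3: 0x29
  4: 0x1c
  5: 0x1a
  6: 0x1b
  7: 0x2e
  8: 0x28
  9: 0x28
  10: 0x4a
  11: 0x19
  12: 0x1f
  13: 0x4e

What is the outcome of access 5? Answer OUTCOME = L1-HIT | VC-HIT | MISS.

0: 0x18 (blk 3, set 1) → MISS  vc=[]
1: 0x2b (blk 5, set 1) → MISS  vc=[3]
2: 0x2b (blk 5, set 1) → L1-HIT  vc=[3]
3: 0x29 (blk 5, set 1) → L1-HIT  vc=[3]
4: 0x1c (blk 3, set 1) → VC-HIT  vc=[5]
5: 0x1a (blk 3, set 1) → L1-HIT  vc=[5]
6: 0x1b (blk 3, set 1) → L1-HIT  vc=[5]
7: 0x2e (blk 5, set 1) → VC-HIT  vc=[3]
8: 0x28 (blk 5, set 1) → L1-HIT  vc=[3]
9: 0x28 (blk 5, set 1) → L1-HIT  vc=[3]
10: 0x4a (blk 9, set 1) → MISS  vc=[3, 5]
11: 0x19 (blk 3, set 1) → VC-HIT  vc=[9, 5]
12: 0x1f (blk 3, set 1) → L1-HIT  vc=[9, 5]
13: 0x4e (blk 9, set 1) → VC-HIT  vc=[3, 5]

OUTCOME = L1-HIT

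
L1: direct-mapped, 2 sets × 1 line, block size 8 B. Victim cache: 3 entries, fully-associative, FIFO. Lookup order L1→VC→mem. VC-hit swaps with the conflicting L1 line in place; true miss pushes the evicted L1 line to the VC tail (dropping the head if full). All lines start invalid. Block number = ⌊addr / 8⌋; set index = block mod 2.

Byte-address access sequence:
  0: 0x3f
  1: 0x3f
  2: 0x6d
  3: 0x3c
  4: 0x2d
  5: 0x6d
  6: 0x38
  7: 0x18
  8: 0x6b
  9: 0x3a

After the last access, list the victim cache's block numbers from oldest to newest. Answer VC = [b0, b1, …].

VC = [5, 3, 13]

0: 0x3f (blk 7, set 1) → MISS  vc=[]
1: 0x3f (blk 7, set 1) → L1-HIT  vc=[]
2: 0x6d (blk 13, set 1) → MISS  vc=[7]
3: 0x3c (blk 7, set 1) → VC-HIT  vc=[13]
4: 0x2d (blk 5, set 1) → MISS  vc=[13, 7]
5: 0x6d (blk 13, set 1) → VC-HIT  vc=[5, 7]
6: 0x38 (blk 7, set 1) → VC-HIT  vc=[5, 13]
7: 0x18 (blk 3, set 1) → MISS  vc=[5, 13, 7]
8: 0x6b (blk 13, set 1) → VC-HIT  vc=[5, 3, 7]
9: 0x3a (blk 7, set 1) → VC-HIT  vc=[5, 3, 13]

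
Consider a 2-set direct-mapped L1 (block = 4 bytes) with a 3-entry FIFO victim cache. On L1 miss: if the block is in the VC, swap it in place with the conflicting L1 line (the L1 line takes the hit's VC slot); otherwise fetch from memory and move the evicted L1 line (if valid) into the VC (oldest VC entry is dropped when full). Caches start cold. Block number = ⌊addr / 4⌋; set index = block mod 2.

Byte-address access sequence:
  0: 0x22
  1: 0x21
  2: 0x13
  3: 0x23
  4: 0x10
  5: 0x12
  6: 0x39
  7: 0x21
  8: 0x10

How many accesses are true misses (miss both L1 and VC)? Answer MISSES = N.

MISSES = 3

0: 0x22 (blk 8, set 0) → MISS  vc=[]
1: 0x21 (blk 8, set 0) → L1-HIT  vc=[]
2: 0x13 (blk 4, set 0) → MISS  vc=[8]
3: 0x23 (blk 8, set 0) → VC-HIT  vc=[4]
4: 0x10 (blk 4, set 0) → VC-HIT  vc=[8]
5: 0x12 (blk 4, set 0) → L1-HIT  vc=[8]
6: 0x39 (blk 14, set 0) → MISS  vc=[8, 4]
7: 0x21 (blk 8, set 0) → VC-HIT  vc=[14, 4]
8: 0x10 (blk 4, set 0) → VC-HIT  vc=[14, 8]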